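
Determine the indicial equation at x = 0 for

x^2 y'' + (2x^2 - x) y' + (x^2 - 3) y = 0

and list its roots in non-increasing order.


Divide by x^2 to reach normal form y'' + P_1(x) y' + P_2(x) y = 0 with P_1(x) = 2 - 1/x and P_2(x) = 1 - 3/x^2.
x = 0 is a singular point because the y'-coefficient 2 - 1/x has a pole at x = 0 and the y-coefficient 1 - 3/x^2 has a pole at x = 0.
It is a regular singular point because x P_1(x) = p(x) = 2x - 1 and x^2 P_2(x) = q(x) = x^2 - 3 are polynomials, hence analytic at x = 0.
p(0) = -1,  q(0) = -3.
Indicial equation: r(r-1) + p(0) r + q(0) = 0, i.e. r^2 + (p(0) - 1) r + q(0) = 0, i.e. r^2 - 2 r - 3 = 0.
Discriminant: (-2)^2 - 4(-3) = 16, so r = (2 ± 4)/2.
Solving: r_1 = 3, r_2 = -1.

indicial: r^2 - 2 r - 3 = 0; roots r_1 = 3, r_2 = -1


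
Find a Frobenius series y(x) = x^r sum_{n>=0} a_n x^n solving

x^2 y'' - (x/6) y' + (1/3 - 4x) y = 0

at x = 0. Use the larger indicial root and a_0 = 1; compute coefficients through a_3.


Write in Frobenius form y'' + (p(x)/x) y' + (q(x)/x^2) y = 0:
  p(x) = -1/6,  q(x) = 1/3 - 4x.
Indicial equation: r(r-1) + (-1/6) r + (1/3) = 0 -> roots r_1 = 2/3, r_2 = 1/2.
Take r = r_1 = 2/3. Let y(x) = x^r sum_{n>=0} a_n x^n with a_0 = 1.
Substitute y = x^r sum a_n x^n and match x^{r+n}. The recurrence is
  D(n) a_n - 4 a_{n-1} = 0,  where D(n) = (r+n)(r+n-1) + (-1/6)(r+n) + (1/3).
  a_n = 4 / D(n) * a_{n-1}.
Since the indicial polynomial factors as (r - r_1)(r - r_2), D(n) = (r_1 + n - r_1)(r_1 + n - r_2) = n(n + 1/6).
Evaluating step by step (a_0 = 1):
  n = 1: D(1) = 1(1 + 1/6) = 7/6; numerator = 4(1) = 4; a_1 = (4)/(7/6) = 24/7
  n = 2: D(2) = 2(2 + 1/6) = 13/3; numerator = 4(24/7) = 96/7; a_2 = (96/7)/(13/3) = 288/91
  n = 3: D(3) = 3(3 + 1/6) = 19/2; numerator = 4(288/91) = 1152/91; a_3 = (1152/91)/(19/2) = 2304/1729

r = 2/3; a_0 = 1; a_1 = 24/7; a_2 = 288/91; a_3 = 2304/1729


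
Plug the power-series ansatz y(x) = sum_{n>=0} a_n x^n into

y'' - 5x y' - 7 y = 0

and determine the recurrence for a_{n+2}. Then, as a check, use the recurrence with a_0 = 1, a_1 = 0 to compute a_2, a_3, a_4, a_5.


Substitute y = sum_n a_n x^n.
y''(x) has coefficient (n+2)(n+1) a_{n+2} at x^n;
-5 x y'(x) has coefficient -5 n a_n at x^n (shift);
-7 y(x) has coefficient -7 a_n at x^n.
Matching x^n: (n+2)(n+1) a_{n+2} + (-5n - 7) a_n = 0.
Thus a_{n+2} = (5n + 7) / ((n+1)(n+2)) * a_n.

Check with a_0 = 1, a_1 = 0 (apply the recurrence for n = 0, 1, 2, 3): a_0 = 1, a_1 = 0, a_2 = 7/2, a_3 = 0, a_4 = 119/24, a_5 = 0.

a_(n+2) = (5n + 7) / ((n+1)(n+2)) * a_n; check: a_0 = 1, a_1 = 0, a_2 = 7/2, a_3 = 0, a_4 = 119/24, a_5 = 0


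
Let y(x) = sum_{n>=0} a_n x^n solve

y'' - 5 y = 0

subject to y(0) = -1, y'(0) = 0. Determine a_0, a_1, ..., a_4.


Ansatz: y(x) = sum_{n>=0} a_n x^n, so y'(x) = sum_{n>=1} n a_n x^(n-1) and y''(x) = sum_{n>=2} n(n-1) a_n x^(n-2).
Substitute into P(x) y'' + Q(x) y' + R(x) y = 0 with P(x) = 1, Q(x) = 0, R(x) = -5, and match powers of x.
Initial conditions: a_0 = -1, a_1 = 0.
Setting the coefficient of each power of x to zero and solving order by order (substituting the coefficients already found):
  x^0: 2 a_2 - 5 a_0 = 0  ->  2 a_2 = 5 a_0 = -5  ->  a_2 = -5/2
  x^1: 6 a_3 - 5 a_1 = 0  ->  6 a_3 = 5 a_1 = 0  ->  a_3 = 0
  x^2: 12 a_4 - 5 a_2 = 0  ->  12 a_4 = 5 a_2 = -25/2  ->  a_4 = -25/24
Truncated series: y(x) = -1 - (5/2) x^2 - (25/24) x^4 + O(x^5).

a_0 = -1; a_1 = 0; a_2 = -5/2; a_3 = 0; a_4 = -25/24


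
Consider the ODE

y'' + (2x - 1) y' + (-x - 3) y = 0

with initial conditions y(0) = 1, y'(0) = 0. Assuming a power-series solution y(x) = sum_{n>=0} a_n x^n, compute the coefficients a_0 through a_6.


Ansatz: y(x) = sum_{n>=0} a_n x^n, so y'(x) = sum_{n>=1} n a_n x^(n-1) and y''(x) = sum_{n>=2} n(n-1) a_n x^(n-2).
Substitute into P(x) y'' + Q(x) y' + R(x) y = 0 with P(x) = 1, Q(x) = 2x - 1, R(x) = -x - 3, and match powers of x.
Initial conditions: a_0 = 1, a_1 = 0.
Setting the coefficient of each power of x to zero and solving order by order (substituting the coefficients already found):
  x^0: 2 a_2 - a_1 - 3 a_0 = 0  ->  2 a_2 = a_1 + 3 a_0 = 3  ->  a_2 = 3/2
  x^1: 6 a_3 - 2 a_2 - a_1 - a_0 = 0  ->  6 a_3 = 2 a_2 + a_1 + a_0 = 4  ->  a_3 = 2/3
  x^2: 12 a_4 - 3 a_3 + a_2 - a_1 = 0  ->  12 a_4 = 3 a_3 - a_2 + a_1 = 1/2  ->  a_4 = 1/24
  x^3: 20 a_5 - 4 a_4 + 3 a_3 - a_2 = 0  ->  20 a_5 = 4 a_4 - 3 a_3 + a_2 = -1/3  ->  a_5 = -1/60
  x^4: 30 a_6 - 5 a_5 + 5 a_4 - a_3 = 0  ->  30 a_6 = 5 a_5 - 5 a_4 + a_3 = 3/8  ->  a_6 = 1/80
Truncated series: y(x) = 1 + (3/2) x^2 + (2/3) x^3 + (1/24) x^4 - (1/60) x^5 + (1/80) x^6 + O(x^7).

a_0 = 1; a_1 = 0; a_2 = 3/2; a_3 = 2/3; a_4 = 1/24; a_5 = -1/60; a_6 = 1/80


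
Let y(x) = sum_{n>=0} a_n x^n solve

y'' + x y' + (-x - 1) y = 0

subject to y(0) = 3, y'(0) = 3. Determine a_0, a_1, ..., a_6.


Ansatz: y(x) = sum_{n>=0} a_n x^n, so y'(x) = sum_{n>=1} n a_n x^(n-1) and y''(x) = sum_{n>=2} n(n-1) a_n x^(n-2).
Substitute into P(x) y'' + Q(x) y' + R(x) y = 0 with P(x) = 1, Q(x) = x, R(x) = -x - 1, and match powers of x.
Initial conditions: a_0 = 3, a_1 = 3.
Setting the coefficient of each power of x to zero and solving order by order (substituting the coefficients already found):
  x^0: 2 a_2 - a_0 = 0  ->  2 a_2 = a_0 = 3  ->  a_2 = 3/2
  x^1: 6 a_3 - a_0 = 0  ->  6 a_3 = a_0 = 3  ->  a_3 = 1/2
  x^2: 12 a_4 + a_2 - a_1 = 0  ->  12 a_4 = -a_2 + a_1 = 3/2  ->  a_4 = 1/8
  x^3: 20 a_5 + 2 a_3 - a_2 = 0  ->  20 a_5 = -2 a_3 + a_2 = 1/2  ->  a_5 = 1/40
  x^4: 30 a_6 + 3 a_4 - a_3 = 0  ->  30 a_6 = -3 a_4 + a_3 = 1/8  ->  a_6 = 1/240
Truncated series: y(x) = 3 + 3 x + (3/2) x^2 + (1/2) x^3 + (1/8) x^4 + (1/40) x^5 + (1/240) x^6 + O(x^7).

a_0 = 3; a_1 = 3; a_2 = 3/2; a_3 = 1/2; a_4 = 1/8; a_5 = 1/40; a_6 = 1/240


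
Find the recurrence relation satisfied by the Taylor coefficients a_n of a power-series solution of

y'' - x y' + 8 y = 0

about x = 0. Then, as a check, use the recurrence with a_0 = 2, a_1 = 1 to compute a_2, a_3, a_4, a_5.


Substitute y = sum_n a_n x^n.
y''(x) has coefficient (n+2)(n+1) a_{n+2} at x^n;
-x y'(x) has coefficient -n a_n at x^n (shift);
8 y(x) has coefficient 8 a_n at x^n.
Matching x^n: (n+2)(n+1) a_{n+2} + (-n + 8) a_n = 0.
Thus a_{n+2} = (n - 8) / ((n+1)(n+2)) * a_n.

Check with a_0 = 2, a_1 = 1 (apply the recurrence for n = 0, 1, 2, 3): a_0 = 2, a_1 = 1, a_2 = -8, a_3 = -7/6, a_4 = 4, a_5 = 7/24.

a_(n+2) = (n - 8) / ((n+1)(n+2)) * a_n; check: a_0 = 2, a_1 = 1, a_2 = -8, a_3 = -7/6, a_4 = 4, a_5 = 7/24


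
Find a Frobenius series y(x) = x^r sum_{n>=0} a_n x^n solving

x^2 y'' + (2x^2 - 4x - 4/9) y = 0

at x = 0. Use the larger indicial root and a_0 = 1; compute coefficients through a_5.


Write in Frobenius form y'' + (p(x)/x) y' + (q(x)/x^2) y = 0:
  p(x) = 0,  q(x) = 2x^2 - 4x - 4/9.
Indicial equation: r(r-1) + (0) r + (-4/9) = 0 -> roots r_1 = 4/3, r_2 = -1/3.
Take r = r_1 = 4/3. Let y(x) = x^r sum_{n>=0} a_n x^n with a_0 = 1.
Substitute y = x^r sum a_n x^n and match x^{r+n}. The recurrence is
  D(n) a_n - 4 a_{n-1} + 2 a_{n-2} = 0,  where D(n) = (r+n)(r+n-1) + (0)(r+n) + (-4/9).
  a_n = [4 a_{n-1} - 2 a_{n-2}] / D(n).
Since the indicial polynomial factors as (r - r_1)(r - r_2), D(n) = (r_1 + n - r_1)(r_1 + n - r_2) = n(n + 5/3).
Evaluating step by step (a_0 = 1):
  n = 1: D(1) = 1(1 + 5/3) = 8/3; numerator = 4(1) = 4; a_1 = (4)/(8/3) = 3/2
  n = 2: D(2) = 2(2 + 5/3) = 22/3; numerator = 4(3/2) - 2(1) = 4; a_2 = (4)/(22/3) = 6/11
  n = 3: D(3) = 3(3 + 5/3) = 14; numerator = 4(6/11) - 2(3/2) = -9/11; a_3 = (-9/11)/(14) = -9/154
  n = 4: D(4) = 4(4 + 5/3) = 68/3; numerator = 4(-9/154) - 2(6/11) = -102/77; a_4 = (-102/77)/(68/3) = -9/154
  n = 5: D(5) = 5(5 + 5/3) = 100/3; numerator = 4(-9/154) - 2(-9/154) = -9/77; a_5 = (-9/77)/(100/3) = -27/7700

r = 4/3; a_0 = 1; a_1 = 3/2; a_2 = 6/11; a_3 = -9/154; a_4 = -9/154; a_5 = -27/7700


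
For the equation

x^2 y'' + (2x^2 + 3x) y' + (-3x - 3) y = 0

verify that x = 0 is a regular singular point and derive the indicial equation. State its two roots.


Divide by x^2 to reach normal form y'' + P_1(x) y' + P_2(x) y = 0 with P_1(x) = 2 + 3/x and P_2(x) = -3/x - 3/x^2.
x = 0 is a singular point because the y'-coefficient 2 + 3/x has a pole at x = 0 and the y-coefficient -3/x - 3/x^2 has a pole at x = 0.
It is a regular singular point because x P_1(x) = p(x) = 2x + 3 and x^2 P_2(x) = q(x) = -3x - 3 are polynomials, hence analytic at x = 0.
p(0) = 3,  q(0) = -3.
Indicial equation: r(r-1) + p(0) r + q(0) = 0, i.e. r^2 + (p(0) - 1) r + q(0) = 0, i.e. r^2 + 2 r - 3 = 0.
Discriminant: (2)^2 - 4(-3) = 16, so r = (-2 ± 4)/2.
Solving: r_1 = 1, r_2 = -3.

indicial: r^2 + 2 r - 3 = 0; roots r_1 = 1, r_2 = -3


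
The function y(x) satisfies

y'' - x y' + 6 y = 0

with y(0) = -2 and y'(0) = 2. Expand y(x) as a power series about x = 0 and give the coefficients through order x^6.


Ansatz: y(x) = sum_{n>=0} a_n x^n, so y'(x) = sum_{n>=1} n a_n x^(n-1) and y''(x) = sum_{n>=2} n(n-1) a_n x^(n-2).
Substitute into P(x) y'' + Q(x) y' + R(x) y = 0 with P(x) = 1, Q(x) = -x, R(x) = 6, and match powers of x.
Initial conditions: a_0 = -2, a_1 = 2.
Setting the coefficient of each power of x to zero and solving order by order (substituting the coefficients already found):
  x^0: 2 a_2 + 6 a_0 = 0  ->  2 a_2 = -6 a_0 = 12  ->  a_2 = 6
  x^1: 6 a_3 + 5 a_1 = 0  ->  6 a_3 = -5 a_1 = -10  ->  a_3 = -5/3
  x^2: 12 a_4 + 4 a_2 = 0  ->  12 a_4 = -4 a_2 = -24  ->  a_4 = -2
  x^3: 20 a_5 + 3 a_3 = 0  ->  20 a_5 = -3 a_3 = 5  ->  a_5 = 1/4
  x^4: 30 a_6 + 2 a_4 = 0  ->  30 a_6 = -2 a_4 = 4  ->  a_6 = 2/15
Truncated series: y(x) = -2 + 2 x + 6 x^2 - (5/3) x^3 - 2 x^4 + (1/4) x^5 + (2/15) x^6 + O(x^7).

a_0 = -2; a_1 = 2; a_2 = 6; a_3 = -5/3; a_4 = -2; a_5 = 1/4; a_6 = 2/15


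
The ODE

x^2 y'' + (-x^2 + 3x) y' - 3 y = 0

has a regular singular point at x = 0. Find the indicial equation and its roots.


Divide by x^2 to reach normal form y'' + P_1(x) y' + P_2(x) y = 0 with P_1(x) = -1 + 3/x and P_2(x) = -3/x^2.
x = 0 is a singular point because the y'-coefficient -1 + 3/x has a pole at x = 0 and the y-coefficient -3/x^2 has a pole at x = 0.
It is a regular singular point because x P_1(x) = p(x) = 3 - x and x^2 P_2(x) = q(x) = -3 are polynomials, hence analytic at x = 0.
p(0) = 3,  q(0) = -3.
Indicial equation: r(r-1) + p(0) r + q(0) = 0, i.e. r^2 + (p(0) - 1) r + q(0) = 0, i.e. r^2 + 2 r - 3 = 0.
Discriminant: (2)^2 - 4(-3) = 16, so r = (-2 ± 4)/2.
Solving: r_1 = 1, r_2 = -3.

indicial: r^2 + 2 r - 3 = 0; roots r_1 = 1, r_2 = -3


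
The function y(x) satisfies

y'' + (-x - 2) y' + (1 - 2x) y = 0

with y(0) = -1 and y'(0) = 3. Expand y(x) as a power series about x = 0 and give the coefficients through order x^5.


Ansatz: y(x) = sum_{n>=0} a_n x^n, so y'(x) = sum_{n>=1} n a_n x^(n-1) and y''(x) = sum_{n>=2} n(n-1) a_n x^(n-2).
Substitute into P(x) y'' + Q(x) y' + R(x) y = 0 with P(x) = 1, Q(x) = -x - 2, R(x) = 1 - 2x, and match powers of x.
Initial conditions: a_0 = -1, a_1 = 3.
Setting the coefficient of each power of x to zero and solving order by order (substituting the coefficients already found):
  x^0: 2 a_2 - 2 a_1 + a_0 = 0  ->  2 a_2 = 2 a_1 - a_0 = 7  ->  a_2 = 7/2
  x^1: 6 a_3 - 4 a_2 - 2 a_0 = 0  ->  6 a_3 = 4 a_2 + 2 a_0 = 12  ->  a_3 = 2
  x^2: 12 a_4 - 6 a_3 - a_2 - 2 a_1 = 0  ->  12 a_4 = 6 a_3 + a_2 + 2 a_1 = 43/2  ->  a_4 = 43/24
  x^3: 20 a_5 - 8 a_4 - 2 a_3 - 2 a_2 = 0  ->  20 a_5 = 8 a_4 + 2 a_3 + 2 a_2 = 76/3  ->  a_5 = 19/15
Truncated series: y(x) = -1 + 3 x + (7/2) x^2 + 2 x^3 + (43/24) x^4 + (19/15) x^5 + O(x^6).

a_0 = -1; a_1 = 3; a_2 = 7/2; a_3 = 2; a_4 = 43/24; a_5 = 19/15


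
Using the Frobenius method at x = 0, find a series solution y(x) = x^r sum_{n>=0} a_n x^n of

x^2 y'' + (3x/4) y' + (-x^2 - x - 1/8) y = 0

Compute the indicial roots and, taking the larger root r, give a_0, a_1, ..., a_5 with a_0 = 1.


Write in Frobenius form y'' + (p(x)/x) y' + (q(x)/x^2) y = 0:
  p(x) = 3/4,  q(x) = -x^2 - x - 1/8.
Indicial equation: r(r-1) + (3/4) r + (-1/8) = 0 -> roots r_1 = 1/2, r_2 = -1/4.
Take r = r_1 = 1/2. Let y(x) = x^r sum_{n>=0} a_n x^n with a_0 = 1.
Substitute y = x^r sum a_n x^n and match x^{r+n}. The recurrence is
  D(n) a_n - 1 a_{n-1} - 1 a_{n-2} = 0,  where D(n) = (r+n)(r+n-1) + (3/4)(r+n) + (-1/8).
  a_n = [1 a_{n-1} + 1 a_{n-2}] / D(n).
Since the indicial polynomial factors as (r - r_1)(r - r_2), D(n) = (r_1 + n - r_1)(r_1 + n - r_2) = n(n + 3/4).
Evaluating step by step (a_0 = 1):
  n = 1: D(1) = 1(1 + 3/4) = 7/4; numerator = 1(1) = 1; a_1 = (1)/(7/4) = 4/7
  n = 2: D(2) = 2(2 + 3/4) = 11/2; numerator = 1(4/7) + 1(1) = 11/7; a_2 = (11/7)/(11/2) = 2/7
  n = 3: D(3) = 3(3 + 3/4) = 45/4; numerator = 1(2/7) + 1(4/7) = 6/7; a_3 = (6/7)/(45/4) = 8/105
  n = 4: D(4) = 4(4 + 3/4) = 19; numerator = 1(8/105) + 1(2/7) = 38/105; a_4 = (38/105)/(19) = 2/105
  n = 5: D(5) = 5(5 + 3/4) = 115/4; numerator = 1(2/105) + 1(8/105) = 2/21; a_5 = (2/21)/(115/4) = 8/2415

r = 1/2; a_0 = 1; a_1 = 4/7; a_2 = 2/7; a_3 = 8/105; a_4 = 2/105; a_5 = 8/2415


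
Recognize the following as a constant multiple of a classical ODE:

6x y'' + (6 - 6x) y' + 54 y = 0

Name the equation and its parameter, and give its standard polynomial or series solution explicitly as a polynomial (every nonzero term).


All three coefficients share the factor 6; dividing through by 6 gives  x y'' + (1 - x) y' + 9 y = 0.
This matches the Laguerre equation x y'' + (1 - x) y' + n y = 0 with n = 9; the polynomial solution is L_9(x).
With y = sum_k a_k x^k, matching x^k gives (k+1)k a_{k+1} + (k+1) a_{k+1} - k a_k + n a_k = 0, i.e. (k+1)^2 a_{k+1} = (k - n) a_k = (k - 9) a_k. The right side vanishes at k = 9, so the series terminates at degree 9.
Standard normalization L_n(0) = 1 gives a_0 = 1. Work upward with a_{k+1} = (k - 9) a_k / (k+1)^2:
  a_1 = (0 - 9)(1) / 1^2 = -9/1 = -9
  a_2 = (1 - 9)(-9) / 2^2 = 72/4 = 18
  a_3 = (2 - 9)(18) / 3^2 = -126/9 = -14
  a_4 = (3 - 9)(-14) / 4^2 = 84/16 = 21/4
  a_5 = (4 - 9)(21/4) / 5^2 = (-105/4)/25 = -21/20
  a_6 = (5 - 9)(-21/20) / 6^2 = (21/5)/36 = 7/60
  a_7 = (6 - 9)(7/60) / 7^2 = (-7/20)/49 = -1/140
  a_8 = (7 - 9)(-1/140) / 8^2 = (1/70)/64 = 1/4480
  a_9 = (8 - 9)(1/4480) / 9^2 = (-1/4480)/81 = -1/362880
Hence L_9(x) = -x^9/362880 + x^8/4480 - x^7/140 + 7 x^6/60 - 21 x^5/20 + 21 x^4/4 - 14 x^3 + 18 x^2 - 9 x + 1.

L_9(x); series = -x^9/362880 + x^8/4480 - x^7/140 + 7 x^6/60 - 21 x^5/20 + 21 x^4/4 - 14 x^3 + 18 x^2 - 9 x + 1


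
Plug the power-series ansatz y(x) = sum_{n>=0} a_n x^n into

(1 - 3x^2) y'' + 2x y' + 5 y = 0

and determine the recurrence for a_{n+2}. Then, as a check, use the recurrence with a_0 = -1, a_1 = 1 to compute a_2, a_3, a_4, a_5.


Substitute y = sum_n a_n x^n.
(1 - 3 x^2) y'' contributes (n+2)(n+1) a_{n+2} - 3 n(n-1) a_n at x^n.
2 x y'(x) contributes 2 n a_n at x^n.
5 y(x) contributes 5 a_n at x^n.
Matching x^n: (n+2)(n+1) a_{n+2} + (-3 n(n-1) + 2 n + 5) a_n = 0.
Thus a_{n+2} = (3 n(n-1) - 2 n - 5) / ((n+1)(n+2)) * a_n.

Check with a_0 = -1, a_1 = 1 (apply the recurrence for n = 0, 1, 2, 3): a_0 = -1, a_1 = 1, a_2 = 5/2, a_3 = -7/6, a_4 = -5/8, a_5 = -49/120.

a_(n+2) = (3 n(n-1) - 2 n - 5) / ((n+1)(n+2)) * a_n; check: a_0 = -1, a_1 = 1, a_2 = 5/2, a_3 = -7/6, a_4 = -5/8, a_5 = -49/120


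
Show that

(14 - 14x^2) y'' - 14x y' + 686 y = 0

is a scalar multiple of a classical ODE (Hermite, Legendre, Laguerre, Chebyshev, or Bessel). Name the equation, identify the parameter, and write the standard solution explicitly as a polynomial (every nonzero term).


All three coefficients share the factor 14; dividing through by 14 gives  (1 - x^2) y'' - x y' + 49 y = 0.
This matches the Chebyshev equation (1 - x^2) y'' - x y' + n^2 y = 0 (note the -x y' term, not -2x y') with n^2 = 49, so n = 7; the polynomial solution is T_7(x).
With y = sum_k a_k x^k, matching x^k gives (k+2)(k+1) a_{k+2} = (k^2 - n^2) a_k = (k - 7)(k + 7) a_k. The right side vanishes at k = 7, so the series with the parity of 7 terminates at degree 7.
Standard normalization: leading coefficient of T_n is 2^(n-1), so a_7 = 2^6 = 64. Work downward with a_k = (k+1)(k+2) a_{k+2} / ((k - 7)(k + 7)):
  a_5 = (6)(7)(64) / ((5 - 7)(5 + 7)) = 2688/(-24) = -112
  a_3 = (4)(5)(-112) / ((3 - 7)(3 + 7)) = -2240/(-40) = 56
  a_1 = (2)(3)(56) / ((1 - 7)(1 + 7)) = 336/(-48) = -7
Hence T_7(x) = 64 x^7 - 112 x^5 + 56 x^3 - 7 x.

T_7(x); series = 64 x^7 - 112 x^5 + 56 x^3 - 7 x


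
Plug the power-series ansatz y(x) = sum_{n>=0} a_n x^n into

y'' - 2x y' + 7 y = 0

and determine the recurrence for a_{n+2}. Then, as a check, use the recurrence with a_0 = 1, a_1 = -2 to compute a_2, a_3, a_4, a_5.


Substitute y = sum_n a_n x^n.
y''(x) has coefficient (n+2)(n+1) a_{n+2} at x^n;
-2 x y'(x) has coefficient -2 n a_n at x^n (shift);
7 y(x) has coefficient 7 a_n at x^n.
Matching x^n: (n+2)(n+1) a_{n+2} + (-2n + 7) a_n = 0.
Thus a_{n+2} = (2n - 7) / ((n+1)(n+2)) * a_n.

Check with a_0 = 1, a_1 = -2 (apply the recurrence for n = 0, 1, 2, 3): a_0 = 1, a_1 = -2, a_2 = -7/2, a_3 = 5/3, a_4 = 7/8, a_5 = -1/12.

a_(n+2) = (2n - 7) / ((n+1)(n+2)) * a_n; check: a_0 = 1, a_1 = -2, a_2 = -7/2, a_3 = 5/3, a_4 = 7/8, a_5 = -1/12


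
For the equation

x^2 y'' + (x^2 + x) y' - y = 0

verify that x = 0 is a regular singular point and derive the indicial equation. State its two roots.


Divide by x^2 to reach normal form y'' + P_1(x) y' + P_2(x) y = 0 with P_1(x) = 1 + 1/x and P_2(x) = -1/x^2.
x = 0 is a singular point because the y'-coefficient 1 + 1/x has a pole at x = 0 and the y-coefficient -1/x^2 has a pole at x = 0.
It is a regular singular point because x P_1(x) = p(x) = x + 1 and x^2 P_2(x) = q(x) = -1 are polynomials, hence analytic at x = 0.
p(0) = 1,  q(0) = -1.
Indicial equation: r(r-1) + p(0) r + q(0) = 0, i.e. r^2 + (p(0) - 1) r + q(0) = 0, i.e. r^2 - 1 = 0.
Discriminant: (0)^2 - 4(-1) = 4, so r = (0 ± 2)/2.
Solving: r_1 = 1, r_2 = -1.

indicial: r^2 - 1 = 0; roots r_1 = 1, r_2 = -1


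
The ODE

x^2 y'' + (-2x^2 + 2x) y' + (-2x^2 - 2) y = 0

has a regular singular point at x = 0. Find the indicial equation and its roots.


Divide by x^2 to reach normal form y'' + P_1(x) y' + P_2(x) y = 0 with P_1(x) = -2 + 2/x and P_2(x) = -2 - 2/x^2.
x = 0 is a singular point because the y'-coefficient -2 + 2/x has a pole at x = 0 and the y-coefficient -2 - 2/x^2 has a pole at x = 0.
It is a regular singular point because x P_1(x) = p(x) = 2 - 2x and x^2 P_2(x) = q(x) = -2x^2 - 2 are polynomials, hence analytic at x = 0.
p(0) = 2,  q(0) = -2.
Indicial equation: r(r-1) + p(0) r + q(0) = 0, i.e. r^2 + (p(0) - 1) r + q(0) = 0, i.e. r^2 + 1 r - 2 = 0.
Discriminant: (1)^2 - 4(-2) = 9, so r = (-1 ± 3)/2.
Solving: r_1 = 1, r_2 = -2.

indicial: r^2 + 1 r - 2 = 0; roots r_1 = 1, r_2 = -2


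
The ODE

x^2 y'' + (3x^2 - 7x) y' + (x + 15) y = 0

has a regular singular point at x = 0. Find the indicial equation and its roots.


Divide by x^2 to reach normal form y'' + P_1(x) y' + P_2(x) y = 0 with P_1(x) = 3 - 7/x and P_2(x) = 1/x + 15/x^2.
x = 0 is a singular point because the y'-coefficient 3 - 7/x has a pole at x = 0 and the y-coefficient 1/x + 15/x^2 has a pole at x = 0.
It is a regular singular point because x P_1(x) = p(x) = 3x - 7 and x^2 P_2(x) = q(x) = x + 15 are polynomials, hence analytic at x = 0.
p(0) = -7,  q(0) = 15.
Indicial equation: r(r-1) + p(0) r + q(0) = 0, i.e. r^2 + (p(0) - 1) r + q(0) = 0, i.e. r^2 - 8 r + 15 = 0.
Discriminant: (-8)^2 - 4(15) = 4, so r = (8 ± 2)/2.
Solving: r_1 = 5, r_2 = 3.

indicial: r^2 - 8 r + 15 = 0; roots r_1 = 5, r_2 = 3


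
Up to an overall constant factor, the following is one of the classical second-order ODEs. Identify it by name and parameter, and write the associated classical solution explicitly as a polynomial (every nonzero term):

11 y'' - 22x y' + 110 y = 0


All three coefficients share the factor 11; dividing through by 11 gives  y'' - 2x y' + 10 y = 0.
This matches the Hermite equation y'' - 2x y' + 2n y = 0 with 2n = 10, so n = 5; the polynomial solution is H_5(x).
With y = sum_k a_k x^k, matching x^k gives (k+2)(k+1) a_{k+2} = 2(k - n) a_k = 2(k - 5) a_k. The right side vanishes at k = 5, so the series with the parity of 5 terminates at degree 5.
Standard normalization: leading coefficient of H_n is 2^n, so a_5 = 2^5 = 32. Work downward with a_k = (k+1)(k+2) a_{k+2} / (2(k - n)):
  a_3 = (4)(5)(32) / (2(3 - 5)) = 640/(-4) = -160
  a_1 = (2)(3)(-160) / (2(1 - 5)) = -960/(-8) = 120
Hence H_5(x) = 32 x^5 - 160 x^3 + 120 x.

H_5(x); series = 32 x^5 - 160 x^3 + 120 x


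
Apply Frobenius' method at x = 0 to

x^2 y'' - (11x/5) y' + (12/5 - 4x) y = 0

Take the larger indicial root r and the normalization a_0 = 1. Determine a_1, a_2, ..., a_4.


Write in Frobenius form y'' + (p(x)/x) y' + (q(x)/x^2) y = 0:
  p(x) = -11/5,  q(x) = 12/5 - 4x.
Indicial equation: r(r-1) + (-11/5) r + (12/5) = 0 -> roots r_1 = 2, r_2 = 6/5.
Take r = r_1 = 2. Let y(x) = x^r sum_{n>=0} a_n x^n with a_0 = 1.
Substitute y = x^r sum a_n x^n and match x^{r+n}. The recurrence is
  D(n) a_n - 4 a_{n-1} = 0,  where D(n) = (r+n)(r+n-1) + (-11/5)(r+n) + (12/5).
  a_n = 4 / D(n) * a_{n-1}.
Since the indicial polynomial factors as (r - r_1)(r - r_2), D(n) = (r_1 + n - r_1)(r_1 + n - r_2) = n(n + 4/5).
Evaluating step by step (a_0 = 1):
  n = 1: D(1) = 1(1 + 4/5) = 9/5; numerator = 4(1) = 4; a_1 = (4)/(9/5) = 20/9
  n = 2: D(2) = 2(2 + 4/5) = 28/5; numerator = 4(20/9) = 80/9; a_2 = (80/9)/(28/5) = 100/63
  n = 3: D(3) = 3(3 + 4/5) = 57/5; numerator = 4(100/63) = 400/63; a_3 = (400/63)/(57/5) = 2000/3591
  n = 4: D(4) = 4(4 + 4/5) = 96/5; numerator = 4(2000/3591) = 8000/3591; a_4 = (8000/3591)/(96/5) = 1250/10773

r = 2; a_0 = 1; a_1 = 20/9; a_2 = 100/63; a_3 = 2000/3591; a_4 = 1250/10773


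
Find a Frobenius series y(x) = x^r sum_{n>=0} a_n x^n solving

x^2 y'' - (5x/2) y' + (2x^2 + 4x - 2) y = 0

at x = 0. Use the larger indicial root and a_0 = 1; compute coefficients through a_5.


Write in Frobenius form y'' + (p(x)/x) y' + (q(x)/x^2) y = 0:
  p(x) = -5/2,  q(x) = 2x^2 + 4x - 2.
Indicial equation: r(r-1) + (-5/2) r + (-2) = 0 -> roots r_1 = 4, r_2 = -1/2.
Take r = r_1 = 4. Let y(x) = x^r sum_{n>=0} a_n x^n with a_0 = 1.
Substitute y = x^r sum a_n x^n and match x^{r+n}. The recurrence is
  D(n) a_n + 4 a_{n-1} + 2 a_{n-2} = 0,  where D(n) = (r+n)(r+n-1) + (-5/2)(r+n) + (-2).
  a_n = [-4 a_{n-1} - 2 a_{n-2}] / D(n).
Since the indicial polynomial factors as (r - r_1)(r - r_2), D(n) = (r_1 + n - r_1)(r_1 + n - r_2) = n(n + 9/2).
Evaluating step by step (a_0 = 1):
  n = 1: D(1) = 1(1 + 9/2) = 11/2; numerator = -4(1) = -4; a_1 = (-4)/(11/2) = -8/11
  n = 2: D(2) = 2(2 + 9/2) = 13; numerator = -4(-8/11) - 2(1) = 10/11; a_2 = (10/11)/(13) = 10/143
  n = 3: D(3) = 3(3 + 9/2) = 45/2; numerator = -4(10/143) - 2(-8/11) = 168/143; a_3 = (168/143)/(45/2) = 112/2145
  n = 4: D(4) = 4(4 + 9/2) = 34; numerator = -4(112/2145) - 2(10/143) = -68/195; a_4 = (-68/195)/(34) = -2/195
  n = 5: D(5) = 5(5 + 9/2) = 95/2; numerator = -4(-2/195) - 2(112/2145) = -136/2145; a_5 = (-136/2145)/(95/2) = -272/203775

r = 4; a_0 = 1; a_1 = -8/11; a_2 = 10/143; a_3 = 112/2145; a_4 = -2/195; a_5 = -272/203775


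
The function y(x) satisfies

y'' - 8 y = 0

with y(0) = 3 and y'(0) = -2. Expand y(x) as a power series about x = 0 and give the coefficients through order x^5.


Ansatz: y(x) = sum_{n>=0} a_n x^n, so y'(x) = sum_{n>=1} n a_n x^(n-1) and y''(x) = sum_{n>=2} n(n-1) a_n x^(n-2).
Substitute into P(x) y'' + Q(x) y' + R(x) y = 0 with P(x) = 1, Q(x) = 0, R(x) = -8, and match powers of x.
Initial conditions: a_0 = 3, a_1 = -2.
Setting the coefficient of each power of x to zero and solving order by order (substituting the coefficients already found):
  x^0: 2 a_2 - 8 a_0 = 0  ->  2 a_2 = 8 a_0 = 24  ->  a_2 = 12
  x^1: 6 a_3 - 8 a_1 = 0  ->  6 a_3 = 8 a_1 = -16  ->  a_3 = -8/3
  x^2: 12 a_4 - 8 a_2 = 0  ->  12 a_4 = 8 a_2 = 96  ->  a_4 = 8
  x^3: 20 a_5 - 8 a_3 = 0  ->  20 a_5 = 8 a_3 = -64/3  ->  a_5 = -16/15
Truncated series: y(x) = 3 - 2 x + 12 x^2 - (8/3) x^3 + 8 x^4 - (16/15) x^5 + O(x^6).

a_0 = 3; a_1 = -2; a_2 = 12; a_3 = -8/3; a_4 = 8; a_5 = -16/15


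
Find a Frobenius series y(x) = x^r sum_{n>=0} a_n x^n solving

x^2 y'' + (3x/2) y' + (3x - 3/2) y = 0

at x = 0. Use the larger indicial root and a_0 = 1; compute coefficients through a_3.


Write in Frobenius form y'' + (p(x)/x) y' + (q(x)/x^2) y = 0:
  p(x) = 3/2,  q(x) = 3x - 3/2.
Indicial equation: r(r-1) + (3/2) r + (-3/2) = 0 -> roots r_1 = 1, r_2 = -3/2.
Take r = r_1 = 1. Let y(x) = x^r sum_{n>=0} a_n x^n with a_0 = 1.
Substitute y = x^r sum a_n x^n and match x^{r+n}. The recurrence is
  D(n) a_n + 3 a_{n-1} = 0,  where D(n) = (r+n)(r+n-1) + (3/2)(r+n) + (-3/2).
  a_n = -3 / D(n) * a_{n-1}.
Since the indicial polynomial factors as (r - r_1)(r - r_2), D(n) = (r_1 + n - r_1)(r_1 + n - r_2) = n(n + 5/2).
Evaluating step by step (a_0 = 1):
  n = 1: D(1) = 1(1 + 5/2) = 7/2; numerator = -3(1) = -3; a_1 = (-3)/(7/2) = -6/7
  n = 2: D(2) = 2(2 + 5/2) = 9; numerator = -3(-6/7) = 18/7; a_2 = (18/7)/(9) = 2/7
  n = 3: D(3) = 3(3 + 5/2) = 33/2; numerator = -3(2/7) = -6/7; a_3 = (-6/7)/(33/2) = -4/77

r = 1; a_0 = 1; a_1 = -6/7; a_2 = 2/7; a_3 = -4/77


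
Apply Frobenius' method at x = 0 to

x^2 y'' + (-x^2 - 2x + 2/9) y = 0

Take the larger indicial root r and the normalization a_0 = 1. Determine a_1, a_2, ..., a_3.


Write in Frobenius form y'' + (p(x)/x) y' + (q(x)/x^2) y = 0:
  p(x) = 0,  q(x) = -x^2 - 2x + 2/9.
Indicial equation: r(r-1) + (0) r + (2/9) = 0 -> roots r_1 = 2/3, r_2 = 1/3.
Take r = r_1 = 2/3. Let y(x) = x^r sum_{n>=0} a_n x^n with a_0 = 1.
Substitute y = x^r sum a_n x^n and match x^{r+n}. The recurrence is
  D(n) a_n - 2 a_{n-1} - 1 a_{n-2} = 0,  where D(n) = (r+n)(r+n-1) + (0)(r+n) + (2/9).
  a_n = [2 a_{n-1} + 1 a_{n-2}] / D(n).
Since the indicial polynomial factors as (r - r_1)(r - r_2), D(n) = (r_1 + n - r_1)(r_1 + n - r_2) = n(n + 1/3).
Evaluating step by step (a_0 = 1):
  n = 1: D(1) = 1(1 + 1/3) = 4/3; numerator = 2(1) = 2; a_1 = (2)/(4/3) = 3/2
  n = 2: D(2) = 2(2 + 1/3) = 14/3; numerator = 2(3/2) + 1(1) = 4; a_2 = (4)/(14/3) = 6/7
  n = 3: D(3) = 3(3 + 1/3) = 10; numerator = 2(6/7) + 1(3/2) = 45/14; a_3 = (45/14)/(10) = 9/28

r = 2/3; a_0 = 1; a_1 = 3/2; a_2 = 6/7; a_3 = 9/28


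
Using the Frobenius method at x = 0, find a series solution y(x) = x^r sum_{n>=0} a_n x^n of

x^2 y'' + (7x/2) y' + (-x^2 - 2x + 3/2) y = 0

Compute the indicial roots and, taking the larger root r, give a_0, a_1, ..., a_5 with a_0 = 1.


Write in Frobenius form y'' + (p(x)/x) y' + (q(x)/x^2) y = 0:
  p(x) = 7/2,  q(x) = -x^2 - 2x + 3/2.
Indicial equation: r(r-1) + (7/2) r + (3/2) = 0 -> roots r_1 = -1, r_2 = -3/2.
Take r = r_1 = -1. Let y(x) = x^r sum_{n>=0} a_n x^n with a_0 = 1.
Substitute y = x^r sum a_n x^n and match x^{r+n}. The recurrence is
  D(n) a_n - 2 a_{n-1} - 1 a_{n-2} = 0,  where D(n) = (r+n)(r+n-1) + (7/2)(r+n) + (3/2).
  a_n = [2 a_{n-1} + 1 a_{n-2}] / D(n).
Since the indicial polynomial factors as (r - r_1)(r - r_2), D(n) = (r_1 + n - r_1)(r_1 + n - r_2) = n(n + 1/2).
Evaluating step by step (a_0 = 1):
  n = 1: D(1) = 1(1 + 1/2) = 3/2; numerator = 2(1) = 2; a_1 = (2)/(3/2) = 4/3
  n = 2: D(2) = 2(2 + 1/2) = 5; numerator = 2(4/3) + 1(1) = 11/3; a_2 = (11/3)/(5) = 11/15
  n = 3: D(3) = 3(3 + 1/2) = 21/2; numerator = 2(11/15) + 1(4/3) = 14/5; a_3 = (14/5)/(21/2) = 4/15
  n = 4: D(4) = 4(4 + 1/2) = 18; numerator = 2(4/15) + 1(11/15) = 19/15; a_4 = (19/15)/(18) = 19/270
  n = 5: D(5) = 5(5 + 1/2) = 55/2; numerator = 2(19/270) + 1(4/15) = 11/27; a_5 = (11/27)/(55/2) = 2/135

r = -1; a_0 = 1; a_1 = 4/3; a_2 = 11/15; a_3 = 4/15; a_4 = 19/270; a_5 = 2/135


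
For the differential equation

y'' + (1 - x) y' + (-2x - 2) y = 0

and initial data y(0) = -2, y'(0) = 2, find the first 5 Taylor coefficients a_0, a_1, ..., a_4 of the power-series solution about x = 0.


Ansatz: y(x) = sum_{n>=0} a_n x^n, so y'(x) = sum_{n>=1} n a_n x^(n-1) and y''(x) = sum_{n>=2} n(n-1) a_n x^(n-2).
Substitute into P(x) y'' + Q(x) y' + R(x) y = 0 with P(x) = 1, Q(x) = 1 - x, R(x) = -2x - 2, and match powers of x.
Initial conditions: a_0 = -2, a_1 = 2.
Setting the coefficient of each power of x to zero and solving order by order (substituting the coefficients already found):
  x^0: 2 a_2 + a_1 - 2 a_0 = 0  ->  2 a_2 = -a_1 + 2 a_0 = -6  ->  a_2 = -3
  x^1: 6 a_3 + 2 a_2 - 3 a_1 - 2 a_0 = 0  ->  6 a_3 = -2 a_2 + 3 a_1 + 2 a_0 = 8  ->  a_3 = 4/3
  x^2: 12 a_4 + 3 a_3 - 4 a_2 - 2 a_1 = 0  ->  12 a_4 = -3 a_3 + 4 a_2 + 2 a_1 = -12  ->  a_4 = -1
Truncated series: y(x) = -2 + 2 x - 3 x^2 + (4/3) x^3 - x^4 + O(x^5).

a_0 = -2; a_1 = 2; a_2 = -3; a_3 = 4/3; a_4 = -1


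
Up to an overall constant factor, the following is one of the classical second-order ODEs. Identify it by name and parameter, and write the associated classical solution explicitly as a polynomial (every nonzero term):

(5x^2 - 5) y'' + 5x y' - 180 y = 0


All three coefficients share the factor -5; dividing through by -5 gives  (1 - x^2) y'' - x y' + 36 y = 0.
This matches the Chebyshev equation (1 - x^2) y'' - x y' + n^2 y = 0 (note the -x y' term, not -2x y') with n^2 = 36, so n = 6; the polynomial solution is T_6(x).
With y = sum_k a_k x^k, matching x^k gives (k+2)(k+1) a_{k+2} = (k^2 - n^2) a_k = (k - 6)(k + 6) a_k. The right side vanishes at k = 6, so the series with the parity of 6 terminates at degree 6.
Standard normalization: leading coefficient of T_n is 2^(n-1), so a_6 = 2^5 = 32. Work downward with a_k = (k+1)(k+2) a_{k+2} / ((k - 6)(k + 6)):
  a_4 = (5)(6)(32) / ((4 - 6)(4 + 6)) = 960/(-20) = -48
  a_2 = (3)(4)(-48) / ((2 - 6)(2 + 6)) = -576/(-32) = 18
  a_0 = (1)(2)(18) / ((0 - 6)(0 + 6)) = 36/(-36) = -1
Hence T_6(x) = 32 x^6 - 48 x^4 + 18 x^2 - 1.

T_6(x); series = 32 x^6 - 48 x^4 + 18 x^2 - 1


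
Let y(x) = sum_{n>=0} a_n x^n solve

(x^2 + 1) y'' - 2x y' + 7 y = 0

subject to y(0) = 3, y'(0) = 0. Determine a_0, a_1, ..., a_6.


Ansatz: y(x) = sum_{n>=0} a_n x^n, so y'(x) = sum_{n>=1} n a_n x^(n-1) and y''(x) = sum_{n>=2} n(n-1) a_n x^(n-2).
Substitute into P(x) y'' + Q(x) y' + R(x) y = 0 with P(x) = x^2 + 1, Q(x) = -2x, R(x) = 7, and match powers of x.
Initial conditions: a_0 = 3, a_1 = 0.
Setting the coefficient of each power of x to zero and solving order by order (substituting the coefficients already found):
  x^0: 2 a_2 + 7 a_0 = 0  ->  2 a_2 = -7 a_0 = -21  ->  a_2 = -21/2
  x^1: 6 a_3 + 5 a_1 = 0  ->  6 a_3 = -5 a_1 = 0  ->  a_3 = 0
  x^2: 12 a_4 + 5 a_2 = 0  ->  12 a_4 = -5 a_2 = 105/2  ->  a_4 = 35/8
  x^3: 20 a_5 + 7 a_3 = 0  ->  20 a_5 = -7 a_3 = 0  ->  a_5 = 0
  x^4: 30 a_6 + 11 a_4 = 0  ->  30 a_6 = -11 a_4 = -385/8  ->  a_6 = -77/48
Truncated series: y(x) = 3 - (21/2) x^2 + (35/8) x^4 - (77/48) x^6 + O(x^7).

a_0 = 3; a_1 = 0; a_2 = -21/2; a_3 = 0; a_4 = 35/8; a_5 = 0; a_6 = -77/48


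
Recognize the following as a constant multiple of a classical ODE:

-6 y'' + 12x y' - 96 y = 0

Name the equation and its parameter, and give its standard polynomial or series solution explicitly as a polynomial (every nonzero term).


All three coefficients share the factor -6; dividing through by -6 gives  y'' - 2x y' + 16 y = 0.
This matches the Hermite equation y'' - 2x y' + 2n y = 0 with 2n = 16, so n = 8; the polynomial solution is H_8(x).
With y = sum_k a_k x^k, matching x^k gives (k+2)(k+1) a_{k+2} = 2(k - n) a_k = 2(k - 8) a_k. The right side vanishes at k = 8, so the series with the parity of 8 terminates at degree 8.
Standard normalization: leading coefficient of H_n is 2^n, so a_8 = 2^8 = 256. Work downward with a_k = (k+1)(k+2) a_{k+2} / (2(k - n)):
  a_6 = (7)(8)(256) / (2(6 - 8)) = 14336/(-4) = -3584
  a_4 = (5)(6)(-3584) / (2(4 - 8)) = -107520/(-8) = 13440
  a_2 = (3)(4)(13440) / (2(2 - 8)) = 161280/(-12) = -13440
  a_0 = (1)(2)(-13440) / (2(0 - 8)) = -26880/(-16) = 1680
Hence H_8(x) = 256 x^8 - 3584 x^6 + 13440 x^4 - 13440 x^2 + 1680.

H_8(x); series = 256 x^8 - 3584 x^6 + 13440 x^4 - 13440 x^2 + 1680


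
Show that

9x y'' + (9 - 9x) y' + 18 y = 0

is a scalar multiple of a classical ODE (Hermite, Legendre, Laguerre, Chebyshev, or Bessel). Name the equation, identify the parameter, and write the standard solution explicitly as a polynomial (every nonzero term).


All three coefficients share the factor 9; dividing through by 9 gives  x y'' + (1 - x) y' + 2 y = 0.
This matches the Laguerre equation x y'' + (1 - x) y' + n y = 0 with n = 2; the polynomial solution is L_2(x).
With y = sum_k a_k x^k, matching x^k gives (k+1)k a_{k+1} + (k+1) a_{k+1} - k a_k + n a_k = 0, i.e. (k+1)^2 a_{k+1} = (k - n) a_k = (k - 2) a_k. The right side vanishes at k = 2, so the series terminates at degree 2.
Standard normalization L_n(0) = 1 gives a_0 = 1. Work upward with a_{k+1} = (k - 2) a_k / (k+1)^2:
  a_1 = (0 - 2)(1) / 1^2 = -2/1 = -2
  a_2 = (1 - 2)(-2) / 2^2 = 2/4 = 1/2
Hence L_2(x) = x^2/2 - 2 x + 1.

L_2(x); series = x^2/2 - 2 x + 1


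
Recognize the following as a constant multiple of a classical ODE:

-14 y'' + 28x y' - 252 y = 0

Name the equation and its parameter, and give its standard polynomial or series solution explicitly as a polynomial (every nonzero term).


All three coefficients share the factor -14; dividing through by -14 gives  y'' - 2x y' + 18 y = 0.
This matches the Hermite equation y'' - 2x y' + 2n y = 0 with 2n = 18, so n = 9; the polynomial solution is H_9(x).
With y = sum_k a_k x^k, matching x^k gives (k+2)(k+1) a_{k+2} = 2(k - n) a_k = 2(k - 9) a_k. The right side vanishes at k = 9, so the series with the parity of 9 terminates at degree 9.
Standard normalization: leading coefficient of H_n is 2^n, so a_9 = 2^9 = 512. Work downward with a_k = (k+1)(k+2) a_{k+2} / (2(k - n)):
  a_7 = (8)(9)(512) / (2(7 - 9)) = 36864/(-4) = -9216
  a_5 = (6)(7)(-9216) / (2(5 - 9)) = -387072/(-8) = 48384
  a_3 = (4)(5)(48384) / (2(3 - 9)) = 967680/(-12) = -80640
  a_1 = (2)(3)(-80640) / (2(1 - 9)) = -483840/(-16) = 30240
Hence H_9(x) = 512 x^9 - 9216 x^7 + 48384 x^5 - 80640 x^3 + 30240 x.

H_9(x); series = 512 x^9 - 9216 x^7 + 48384 x^5 - 80640 x^3 + 30240 x


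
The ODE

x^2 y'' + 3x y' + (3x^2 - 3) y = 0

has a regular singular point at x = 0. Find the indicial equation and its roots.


Divide by x^2 to reach normal form y'' + P_1(x) y' + P_2(x) y = 0 with P_1(x) = 3/x and P_2(x) = 3 - 3/x^2.
x = 0 is a singular point because the y'-coefficient 3/x has a pole at x = 0 and the y-coefficient 3 - 3/x^2 has a pole at x = 0.
It is a regular singular point because x P_1(x) = p(x) = 3 and x^2 P_2(x) = q(x) = 3x^2 - 3 are polynomials, hence analytic at x = 0.
p(0) = 3,  q(0) = -3.
Indicial equation: r(r-1) + p(0) r + q(0) = 0, i.e. r^2 + (p(0) - 1) r + q(0) = 0, i.e. r^2 + 2 r - 3 = 0.
Discriminant: (2)^2 - 4(-3) = 16, so r = (-2 ± 4)/2.
Solving: r_1 = 1, r_2 = -3.

indicial: r^2 + 2 r - 3 = 0; roots r_1 = 1, r_2 = -3


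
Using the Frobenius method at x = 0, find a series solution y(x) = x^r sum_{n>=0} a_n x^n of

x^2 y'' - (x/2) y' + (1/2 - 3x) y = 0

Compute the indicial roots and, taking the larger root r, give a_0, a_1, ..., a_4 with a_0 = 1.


Write in Frobenius form y'' + (p(x)/x) y' + (q(x)/x^2) y = 0:
  p(x) = -1/2,  q(x) = 1/2 - 3x.
Indicial equation: r(r-1) + (-1/2) r + (1/2) = 0 -> roots r_1 = 1, r_2 = 1/2.
Take r = r_1 = 1. Let y(x) = x^r sum_{n>=0} a_n x^n with a_0 = 1.
Substitute y = x^r sum a_n x^n and match x^{r+n}. The recurrence is
  D(n) a_n - 3 a_{n-1} = 0,  where D(n) = (r+n)(r+n-1) + (-1/2)(r+n) + (1/2).
  a_n = 3 / D(n) * a_{n-1}.
Since the indicial polynomial factors as (r - r_1)(r - r_2), D(n) = (r_1 + n - r_1)(r_1 + n - r_2) = n(n + 1/2).
Evaluating step by step (a_0 = 1):
  n = 1: D(1) = 1(1 + 1/2) = 3/2; numerator = 3(1) = 3; a_1 = (3)/(3/2) = 2
  n = 2: D(2) = 2(2 + 1/2) = 5; numerator = 3(2) = 6; a_2 = (6)/(5) = 6/5
  n = 3: D(3) = 3(3 + 1/2) = 21/2; numerator = 3(6/5) = 18/5; a_3 = (18/5)/(21/2) = 12/35
  n = 4: D(4) = 4(4 + 1/2) = 18; numerator = 3(12/35) = 36/35; a_4 = (36/35)/(18) = 2/35

r = 1; a_0 = 1; a_1 = 2; a_2 = 6/5; a_3 = 12/35; a_4 = 2/35


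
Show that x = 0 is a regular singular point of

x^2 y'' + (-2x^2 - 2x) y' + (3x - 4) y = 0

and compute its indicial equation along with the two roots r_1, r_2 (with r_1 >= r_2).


Divide by x^2 to reach normal form y'' + P_1(x) y' + P_2(x) y = 0 with P_1(x) = -2 - 2/x and P_2(x) = 3/x - 4/x^2.
x = 0 is a singular point because the y'-coefficient -2 - 2/x has a pole at x = 0 and the y-coefficient 3/x - 4/x^2 has a pole at x = 0.
It is a regular singular point because x P_1(x) = p(x) = -2x - 2 and x^2 P_2(x) = q(x) = 3x - 4 are polynomials, hence analytic at x = 0.
p(0) = -2,  q(0) = -4.
Indicial equation: r(r-1) + p(0) r + q(0) = 0, i.e. r^2 + (p(0) - 1) r + q(0) = 0, i.e. r^2 - 3 r - 4 = 0.
Discriminant: (-3)^2 - 4(-4) = 25, so r = (3 ± 5)/2.
Solving: r_1 = 4, r_2 = -1.

indicial: r^2 - 3 r - 4 = 0; roots r_1 = 4, r_2 = -1


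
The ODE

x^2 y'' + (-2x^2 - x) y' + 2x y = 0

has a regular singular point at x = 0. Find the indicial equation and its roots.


Divide by x^2 to reach normal form y'' + P_1(x) y' + P_2(x) y = 0 with P_1(x) = -2 - 1/x and P_2(x) = 2/x.
x = 0 is a singular point because the y'-coefficient -2 - 1/x has a pole at x = 0 and the y-coefficient 2/x has a pole at x = 0.
It is a regular singular point because x P_1(x) = p(x) = -2x - 1 and x^2 P_2(x) = q(x) = 2x are polynomials, hence analytic at x = 0.
p(0) = -1,  q(0) = 0.
Indicial equation: r(r-1) + p(0) r + q(0) = 0, i.e. r^2 + (p(0) - 1) r + q(0) = 0, i.e. r^2 - 2 r = 0.
Discriminant: (-2)^2 - 4(0) = 4, so r = (2 ± 2)/2.
Solving: r_1 = 2, r_2 = 0.

indicial: r^2 - 2 r = 0; roots r_1 = 2, r_2 = 0


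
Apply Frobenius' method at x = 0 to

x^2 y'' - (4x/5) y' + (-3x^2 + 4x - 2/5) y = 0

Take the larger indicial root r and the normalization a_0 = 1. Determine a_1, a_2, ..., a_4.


Write in Frobenius form y'' + (p(x)/x) y' + (q(x)/x^2) y = 0:
  p(x) = -4/5,  q(x) = -3x^2 + 4x - 2/5.
Indicial equation: r(r-1) + (-4/5) r + (-2/5) = 0 -> roots r_1 = 2, r_2 = -1/5.
Take r = r_1 = 2. Let y(x) = x^r sum_{n>=0} a_n x^n with a_0 = 1.
Substitute y = x^r sum a_n x^n and match x^{r+n}. The recurrence is
  D(n) a_n + 4 a_{n-1} - 3 a_{n-2} = 0,  where D(n) = (r+n)(r+n-1) + (-4/5)(r+n) + (-2/5).
  a_n = [-4 a_{n-1} + 3 a_{n-2}] / D(n).
Since the indicial polynomial factors as (r - r_1)(r - r_2), D(n) = (r_1 + n - r_1)(r_1 + n - r_2) = n(n + 11/5).
Evaluating step by step (a_0 = 1):
  n = 1: D(1) = 1(1 + 11/5) = 16/5; numerator = -4(1) = -4; a_1 = (-4)/(16/5) = -5/4
  n = 2: D(2) = 2(2 + 11/5) = 42/5; numerator = -4(-5/4) + 3(1) = 8; a_2 = (8)/(42/5) = 20/21
  n = 3: D(3) = 3(3 + 11/5) = 78/5; numerator = -4(20/21) + 3(-5/4) = -635/84; a_3 = (-635/84)/(78/5) = -3175/6552
  n = 4: D(4) = 4(4 + 11/5) = 124/5; numerator = -4(-3175/6552) + 3(20/21) = 7855/1638; a_4 = (7855/1638)/(124/5) = 39275/203112

r = 2; a_0 = 1; a_1 = -5/4; a_2 = 20/21; a_3 = -3175/6552; a_4 = 39275/203112


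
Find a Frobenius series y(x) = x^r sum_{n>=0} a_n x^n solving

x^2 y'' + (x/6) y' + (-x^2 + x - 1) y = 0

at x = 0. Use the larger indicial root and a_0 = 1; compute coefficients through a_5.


Write in Frobenius form y'' + (p(x)/x) y' + (q(x)/x^2) y = 0:
  p(x) = 1/6,  q(x) = -x^2 + x - 1.
Indicial equation: r(r-1) + (1/6) r + (-1) = 0 -> roots r_1 = 3/2, r_2 = -2/3.
Take r = r_1 = 3/2. Let y(x) = x^r sum_{n>=0} a_n x^n with a_0 = 1.
Substitute y = x^r sum a_n x^n and match x^{r+n}. The recurrence is
  D(n) a_n + 1 a_{n-1} - 1 a_{n-2} = 0,  where D(n) = (r+n)(r+n-1) + (1/6)(r+n) + (-1).
  a_n = [-1 a_{n-1} + 1 a_{n-2}] / D(n).
Since the indicial polynomial factors as (r - r_1)(r - r_2), D(n) = (r_1 + n - r_1)(r_1 + n - r_2) = n(n + 13/6).
Evaluating step by step (a_0 = 1):
  n = 1: D(1) = 1(1 + 13/6) = 19/6; numerator = -1(1) = -1; a_1 = (-1)/(19/6) = -6/19
  n = 2: D(2) = 2(2 + 13/6) = 25/3; numerator = -1(-6/19) + 1(1) = 25/19; a_2 = (25/19)/(25/3) = 3/19
  n = 3: D(3) = 3(3 + 13/6) = 31/2; numerator = -1(3/19) + 1(-6/19) = -9/19; a_3 = (-9/19)/(31/2) = -18/589
  n = 4: D(4) = 4(4 + 13/6) = 74/3; numerator = -1(-18/589) + 1(3/19) = 111/589; a_4 = (111/589)/(74/3) = 9/1178
  n = 5: D(5) = 5(5 + 13/6) = 215/6; numerator = -1(9/1178) + 1(-18/589) = -45/1178; a_5 = (-45/1178)/(215/6) = -27/25327

r = 3/2; a_0 = 1; a_1 = -6/19; a_2 = 3/19; a_3 = -18/589; a_4 = 9/1178; a_5 = -27/25327


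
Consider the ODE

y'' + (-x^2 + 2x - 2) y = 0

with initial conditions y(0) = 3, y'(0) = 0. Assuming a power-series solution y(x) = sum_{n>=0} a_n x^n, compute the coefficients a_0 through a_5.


Ansatz: y(x) = sum_{n>=0} a_n x^n, so y'(x) = sum_{n>=1} n a_n x^(n-1) and y''(x) = sum_{n>=2} n(n-1) a_n x^(n-2).
Substitute into P(x) y'' + Q(x) y' + R(x) y = 0 with P(x) = 1, Q(x) = 0, R(x) = -x^2 + 2x - 2, and match powers of x.
Initial conditions: a_0 = 3, a_1 = 0.
Setting the coefficient of each power of x to zero and solving order by order (substituting the coefficients already found):
  x^0: 2 a_2 - 2 a_0 = 0  ->  2 a_2 = 2 a_0 = 6  ->  a_2 = 3
  x^1: 6 a_3 - 2 a_1 + 2 a_0 = 0  ->  6 a_3 = 2 a_1 - 2 a_0 = -6  ->  a_3 = -1
  x^2: 12 a_4 - 2 a_2 + 2 a_1 - a_0 = 0  ->  12 a_4 = 2 a_2 - 2 a_1 + a_0 = 9  ->  a_4 = 3/4
  x^3: 20 a_5 - 2 a_3 + 2 a_2 - a_1 = 0  ->  20 a_5 = 2 a_3 - 2 a_2 + a_1 = -8  ->  a_5 = -2/5
Truncated series: y(x) = 3 + 3 x^2 - x^3 + (3/4) x^4 - (2/5) x^5 + O(x^6).

a_0 = 3; a_1 = 0; a_2 = 3; a_3 = -1; a_4 = 3/4; a_5 = -2/5
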